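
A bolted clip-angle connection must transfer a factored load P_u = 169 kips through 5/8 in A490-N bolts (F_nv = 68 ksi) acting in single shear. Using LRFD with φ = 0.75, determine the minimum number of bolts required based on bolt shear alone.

A_b = π·0.625²/4 = 0.3068 in².
Per-bolt design strength φR_n = 0.75 × 68 × 0.3068 × 1 = 15.65 kips.
n ≥ 169 / 15.65 = 10.8 → use 11 bolts.

11 bolts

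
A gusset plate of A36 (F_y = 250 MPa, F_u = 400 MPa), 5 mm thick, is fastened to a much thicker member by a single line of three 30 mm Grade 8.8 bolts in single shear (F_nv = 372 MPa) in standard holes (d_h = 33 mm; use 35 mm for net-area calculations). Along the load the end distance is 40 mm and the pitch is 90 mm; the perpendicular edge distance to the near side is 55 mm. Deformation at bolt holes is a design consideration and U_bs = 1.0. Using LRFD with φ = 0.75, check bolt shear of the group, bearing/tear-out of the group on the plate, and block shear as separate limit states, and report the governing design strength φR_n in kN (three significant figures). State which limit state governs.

176 kN (block shear governs)

Bolt shear: A_b = π·30²/4 = 706.9 mm²; R_n = 372 × 706.9 × 3 × 1 / 1000 = 788.9 kN → 0.75 × 788.9 = 592 kN.
Bearing: edge l_c = 23.5, r_n = 56.4 kN; interior l_c = 57, r_n = 136.8 kN; R_n = 56.4 + 2·136.8 = 330 kN → 247 kN.
Block shear: A_gv = 1100, A_nv = 662.5, A_nt = 187.5 mm²; R_n = min(0.6F_uA_nv, 0.6F_yA_gv) + U_bs·F_u·A_nt = 234 kN → 176 kN.
Block shear governs: 176 kN.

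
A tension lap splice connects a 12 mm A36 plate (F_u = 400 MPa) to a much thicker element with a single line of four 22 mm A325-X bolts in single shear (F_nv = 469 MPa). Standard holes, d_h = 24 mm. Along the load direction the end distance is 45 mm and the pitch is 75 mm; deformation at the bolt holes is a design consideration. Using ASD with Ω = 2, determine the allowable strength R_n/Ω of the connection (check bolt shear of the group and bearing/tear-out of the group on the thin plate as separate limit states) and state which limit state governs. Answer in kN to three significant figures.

357 kN (bolt shear governs)

Bolt shear: A_b = π·22²/4 = 380.1 mm²; R_n = 469 × 380.1 × 4 × 1 / 1000 = 713.1 kN → 713.1 / 2 = 357 kN.
Bearing (1.2 l_c t F_u ≤ 2.4 d t F_u): upper limit = 2.4·22·12·400 / 1000 = 253.4 kN.
  Edge l_c = 45 − 24/2 = 33 → r_n = 190.1 kN; interior l_c = 75 − 24 = 51 → r_n = 253.4 kN.
  R_n,bearing = 1·190.1 + 3·253.4 = 950.4 kN → 950.4 / 2 = 475 kN.
Bolt shear governs: 357 kN.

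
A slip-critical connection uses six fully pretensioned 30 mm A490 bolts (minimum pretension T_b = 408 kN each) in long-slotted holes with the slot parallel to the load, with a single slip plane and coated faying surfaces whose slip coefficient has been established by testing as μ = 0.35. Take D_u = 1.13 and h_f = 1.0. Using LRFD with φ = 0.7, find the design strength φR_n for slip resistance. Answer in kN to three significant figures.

678 kN

R_n = μ · D_u · h_f · T_b · n_s · n_b = 0.35 × 1.13 × 1.0 × 408 × 1 × 6 = 968.2 kN.
Design strength φR_n = 0.7 × 968.2 = 678 kN.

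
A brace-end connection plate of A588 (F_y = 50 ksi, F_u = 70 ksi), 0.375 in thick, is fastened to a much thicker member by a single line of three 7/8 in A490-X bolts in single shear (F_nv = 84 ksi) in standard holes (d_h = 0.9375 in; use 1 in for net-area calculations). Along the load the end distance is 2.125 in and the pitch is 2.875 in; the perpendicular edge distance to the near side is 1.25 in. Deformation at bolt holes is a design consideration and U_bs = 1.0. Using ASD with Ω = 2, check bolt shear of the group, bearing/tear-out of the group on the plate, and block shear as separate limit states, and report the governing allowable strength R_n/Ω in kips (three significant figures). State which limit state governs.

52.2 kips (block shear governs)

Bolt shear: A_b = π·0.875²/4 = 0.6013 in²; R_n = 84 × 0.6013 × 3 × 1 = 151.5 kips → 151.5 / 2 = 75.8 kips.
Bearing: edge l_c = 1.656, r_n = 52.17 kips; interior l_c = 1.938, r_n = 55.13 kips; R_n = 52.17 + 2·55.13 = 162.4 kips → 81.2 kips.
Block shear: A_gv = 2.953, A_nv = 2.016, A_nt = 0.2812 in²; R_n = min(0.6F_uA_nv, 0.6F_yA_gv) + U_bs·F_u·A_nt = 104.3 kips → 52.2 kips.
Block shear governs: 52.2 kips.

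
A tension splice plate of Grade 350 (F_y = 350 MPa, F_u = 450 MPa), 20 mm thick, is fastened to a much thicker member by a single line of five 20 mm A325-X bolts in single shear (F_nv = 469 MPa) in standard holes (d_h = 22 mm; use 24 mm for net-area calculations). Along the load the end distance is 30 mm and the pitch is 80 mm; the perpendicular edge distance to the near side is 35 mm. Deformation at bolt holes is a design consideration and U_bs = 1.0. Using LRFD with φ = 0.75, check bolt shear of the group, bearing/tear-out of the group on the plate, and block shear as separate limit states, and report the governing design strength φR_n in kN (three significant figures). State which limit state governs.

553 kN (bolt shear governs)

Bolt shear: A_b = π·20²/4 = 314.2 mm²; R_n = 469 × 314.2 × 5 × 1 / 1000 = 736.7 kN → 0.75 × 736.7 = 553 kN.
Bearing: edge l_c = 19, r_n = 205.2 kN; interior l_c = 58, r_n = 432 kN; R_n = 205.2 + 4·432 = 1933 kN → 1450 kN.
Block shear: A_gv = 7000, A_nv = 4840, A_nt = 460 mm²; R_n = min(0.6F_uA_nv, 0.6F_yA_gv) + U_bs·F_u·A_nt = 1514 kN → 1140 kN.
Bolt shear governs: 553 kN.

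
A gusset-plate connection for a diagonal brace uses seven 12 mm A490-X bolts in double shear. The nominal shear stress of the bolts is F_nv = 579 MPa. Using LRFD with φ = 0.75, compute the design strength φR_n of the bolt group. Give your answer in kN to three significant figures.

688 kN

A_b = π × 12² / 4 = 113.1 mm².
R_n = F_nv · A_b · n · n_s = 579 × 113.1 × 7 × 2 / 1000 = 916.8 kN.
Design strength φR_n = 0.75 × 916.8 = 688 kN.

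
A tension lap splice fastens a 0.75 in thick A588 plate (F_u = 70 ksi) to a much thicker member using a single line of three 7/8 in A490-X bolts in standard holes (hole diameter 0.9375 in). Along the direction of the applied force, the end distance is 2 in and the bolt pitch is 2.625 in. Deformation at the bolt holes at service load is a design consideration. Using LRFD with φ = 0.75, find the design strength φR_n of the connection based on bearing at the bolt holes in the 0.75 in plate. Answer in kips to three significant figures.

Per bolt r_n = 1.2 l_c t F_u ≤ 2.4 d t F_u; upper limit = 2.4 × 0.875 × 0.75 × 70 = 110.3 kips.
Edge bolt: l_c = 2 − 0.9375/2 = 1.531 in → 1.2 × 1.531 × 0.75 × 70 = 96.47 → r_n = 96.47 kips.
Interior bolts: l_c = 2.625 − 0.9375 = 1.688 in → 1.2 × 1.688 × 0.75 × 70 = 106.3 → r_n = 106.3 kips.
R_n = 1 × 96.47 + 2 × 106.3 = 309.1 kips.
Design strength φR_n = 0.75 × 309.1 = 232 kips.

232 kips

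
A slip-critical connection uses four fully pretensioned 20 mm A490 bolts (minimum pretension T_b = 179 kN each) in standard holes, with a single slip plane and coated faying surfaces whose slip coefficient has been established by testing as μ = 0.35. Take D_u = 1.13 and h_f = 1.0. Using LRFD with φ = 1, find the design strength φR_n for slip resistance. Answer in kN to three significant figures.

283 kN

R_n = μ · D_u · h_f · T_b · n_s · n_b = 0.35 × 1.13 × 1.0 × 179 × 1 × 4 = 283.2 kN.
Design strength φR_n = 1 × 283.2 = 283 kN.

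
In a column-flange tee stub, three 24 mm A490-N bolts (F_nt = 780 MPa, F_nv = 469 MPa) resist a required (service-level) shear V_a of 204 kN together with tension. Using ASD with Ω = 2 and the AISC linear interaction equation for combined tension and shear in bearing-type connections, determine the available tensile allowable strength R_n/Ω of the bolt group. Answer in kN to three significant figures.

A_b = π·24²/4 = 452.4 mm²; f_rv = 204 × 1000 / (3 × 452.4) = 150.3 MPa.
F'_nt = 1.3 F_nt − (Ω F_nt / F_nv) f_rv = 1.3·780 − (2·780/469)·150.3 = 514 MPa, capped at F_nt → F'_nt = 514 MPa.
R_n = F'_nt · A_b · n = 514 × 452.4 × 3 / 1000 = 697.6 kN.
Allowable strength R_n/Ω = 697.6 / 2 = 349 kN.

349 kN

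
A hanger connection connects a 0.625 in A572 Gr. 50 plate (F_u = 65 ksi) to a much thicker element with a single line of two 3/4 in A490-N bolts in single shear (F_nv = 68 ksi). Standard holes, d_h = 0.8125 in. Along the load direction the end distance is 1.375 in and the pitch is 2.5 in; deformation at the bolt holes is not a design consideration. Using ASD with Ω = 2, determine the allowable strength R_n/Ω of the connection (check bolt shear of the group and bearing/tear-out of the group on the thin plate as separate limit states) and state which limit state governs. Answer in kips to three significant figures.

30 kips (bolt shear governs)

Bolt shear: A_b = π·0.75²/4 = 0.4418 in²; R_n = 68 × 0.4418 × 2 × 1 = 60.08 kips → 60.08 / 2 = 30 kips.
Bearing (1.5 l_c t F_u ≤ 3.0 d t F_u): upper limit = 3.0·0.75·0.625·65 = 91.41 kips.
  Edge l_c = 1.375 − 0.8125/2 = 0.9688 → r_n = 59.03 kips; interior l_c = 2.5 − 0.8125 = 1.688 → r_n = 91.41 kips.
  R_n,bearing = 1·59.03 + 1·91.41 = 150.4 kips → 150.4 / 2 = 75.2 kips.
Bolt shear governs: 30 kips.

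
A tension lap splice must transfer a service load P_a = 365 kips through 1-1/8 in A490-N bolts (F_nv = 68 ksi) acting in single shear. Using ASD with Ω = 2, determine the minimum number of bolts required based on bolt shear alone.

A_b = π·1.125²/4 = 0.994 in².
Per-bolt allowable strength R_n/Ω = 68 × 0.994 × 1 / 2 = 33.8 kips.
n ≥ 365 / 33.8 = 10.8 → use 11 bolts.

11 bolts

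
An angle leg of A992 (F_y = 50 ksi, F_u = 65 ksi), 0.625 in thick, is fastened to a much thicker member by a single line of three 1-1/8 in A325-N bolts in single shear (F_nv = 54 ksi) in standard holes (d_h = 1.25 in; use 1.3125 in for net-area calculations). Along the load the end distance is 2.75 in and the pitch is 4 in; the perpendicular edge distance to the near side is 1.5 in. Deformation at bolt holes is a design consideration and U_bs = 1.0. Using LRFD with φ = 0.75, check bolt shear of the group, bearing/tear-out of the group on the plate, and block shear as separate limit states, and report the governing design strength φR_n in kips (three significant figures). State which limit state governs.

Bolt shear: A_b = π·1.125²/4 = 0.994 in²; R_n = 54 × 0.994 × 3 × 1 = 161 kips → 0.75 × 161 = 121 kips.
Bearing: edge l_c = 2.125, r_n = 103.6 kips; interior l_c = 2.75, r_n = 109.7 kips; R_n = 103.6 + 2·109.7 = 323 kips → 242 kips.
Block shear: A_gv = 6.719, A_nv = 4.668, A_nt = 0.5273 in²; R_n = min(0.6F_uA_nv, 0.6F_yA_gv) + U_bs·F_u·A_nt = 216.3 kips → 162 kips.
Bolt shear governs: 121 kips.

121 kips (bolt shear governs)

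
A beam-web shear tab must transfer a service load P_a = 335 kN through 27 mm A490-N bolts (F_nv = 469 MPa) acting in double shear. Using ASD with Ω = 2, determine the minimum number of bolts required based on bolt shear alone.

2 bolts

A_b = π·27²/4 = 572.6 mm².
Per-bolt allowable strength R_n/Ω = 469 × 572.6 × 2 / 1000 / 2 = 268.5 kN.
n ≥ 335 / 268.5 = 1.248 → use 2 bolts.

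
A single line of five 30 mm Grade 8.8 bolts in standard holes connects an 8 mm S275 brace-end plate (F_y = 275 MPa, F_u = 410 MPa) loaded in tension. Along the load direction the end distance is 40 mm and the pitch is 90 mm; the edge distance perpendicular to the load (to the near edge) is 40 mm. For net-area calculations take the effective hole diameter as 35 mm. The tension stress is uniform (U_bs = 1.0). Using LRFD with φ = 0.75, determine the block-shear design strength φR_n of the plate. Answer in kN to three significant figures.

Shear plane L_v = 40 + 4·90 = 400 mm; A_gv = 400 × 8 = 3200 mm².
A_nv = (400 − 4.5·35) × 8 = 1940 mm².
A_nt = (40 − 0.5·35) × 8 = 180 mm².
0.6 F_u A_nv = 477.2 kN; 0.6 F_y A_gv = 528 kN → shear rupture governs the shear term.
R_n = 477.2 + 1.0 × 410 × 180 / 1000 = 551 kN.
Design strength φR_n = 0.75 × 551 = 413 kN.

413 kN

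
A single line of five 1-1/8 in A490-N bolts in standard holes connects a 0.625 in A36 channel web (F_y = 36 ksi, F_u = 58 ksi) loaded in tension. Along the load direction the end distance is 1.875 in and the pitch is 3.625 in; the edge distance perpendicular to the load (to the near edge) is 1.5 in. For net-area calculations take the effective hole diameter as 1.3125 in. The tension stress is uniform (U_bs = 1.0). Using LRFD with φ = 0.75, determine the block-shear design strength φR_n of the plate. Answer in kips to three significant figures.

189 kips

Shear plane L_v = 1.875 + 4·3.625 = 16.38 in; A_gv = 16.38 × 0.625 = 10.23 in².
A_nv = (16.38 − 4.5·1.3125) × 0.625 = 6.543 in².
A_nt = (1.5 − 0.5·1.3125) × 0.625 = 0.5273 in².
0.6 F_u A_nv = 227.7 kips; 0.6 F_y A_gv = 221.1 kips → shear yielding governs the shear term.
R_n = 221.1 + 1.0 × 58 × 0.5273 = 251.6 kips.
Design strength φR_n = 0.75 × 251.6 = 189 kips.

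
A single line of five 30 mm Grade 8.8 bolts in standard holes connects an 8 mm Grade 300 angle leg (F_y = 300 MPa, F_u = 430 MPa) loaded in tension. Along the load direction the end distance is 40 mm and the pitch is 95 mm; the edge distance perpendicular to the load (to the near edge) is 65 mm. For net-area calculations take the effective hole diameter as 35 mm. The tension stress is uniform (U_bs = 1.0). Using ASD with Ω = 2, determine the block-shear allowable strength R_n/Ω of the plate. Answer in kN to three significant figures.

Shear plane L_v = 40 + 4·95 = 420 mm; A_gv = 420 × 8 = 3360 mm².
A_nv = (420 − 4.5·35) × 8 = 2100 mm².
A_nt = (65 − 0.5·35) × 8 = 380 mm².
0.6 F_u A_nv = 541.8 kN; 0.6 F_y A_gv = 604.8 kN → shear rupture governs the shear term.
R_n = 541.8 + 1.0 × 430 × 380 / 1000 = 705.2 kN.
Allowable strength R_n/Ω = 705.2 / 2 = 353 kN.

353 kN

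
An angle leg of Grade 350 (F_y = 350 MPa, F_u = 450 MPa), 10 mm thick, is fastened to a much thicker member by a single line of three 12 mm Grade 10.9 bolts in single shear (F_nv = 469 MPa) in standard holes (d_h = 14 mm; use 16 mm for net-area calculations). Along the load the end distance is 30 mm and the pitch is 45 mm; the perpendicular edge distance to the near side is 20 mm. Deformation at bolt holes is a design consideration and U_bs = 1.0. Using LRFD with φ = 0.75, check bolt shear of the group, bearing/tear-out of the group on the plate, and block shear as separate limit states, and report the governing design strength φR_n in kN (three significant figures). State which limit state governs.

Bolt shear: A_b = π·12²/4 = 113.1 mm²; R_n = 469 × 113.1 × 3 × 1 / 1000 = 159.1 kN → 0.75 × 159.1 = 119 kN.
Bearing: edge l_c = 23, r_n = 124.2 kN; interior l_c = 31, r_n = 129.6 kN; R_n = 124.2 + 2·129.6 = 383.4 kN → 288 kN.
Block shear: A_gv = 1200, A_nv = 800, A_nt = 120 mm²; R_n = min(0.6F_uA_nv, 0.6F_yA_gv) + U_bs·F_u·A_nt = 270 kN → 202 kN.
Bolt shear governs: 119 kN.

119 kN (bolt shear governs)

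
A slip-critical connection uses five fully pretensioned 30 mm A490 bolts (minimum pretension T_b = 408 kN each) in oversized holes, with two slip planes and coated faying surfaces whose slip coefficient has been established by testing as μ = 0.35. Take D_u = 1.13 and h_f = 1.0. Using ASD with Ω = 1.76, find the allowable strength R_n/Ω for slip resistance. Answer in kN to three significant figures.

917 kN

R_n = μ · D_u · h_f · T_b · n_s · n_b = 0.35 × 1.13 × 1.0 × 408 × 2 × 5 = 1614 kN.
Allowable strength R_n/Ω = 1614 / 1.76 = 917 kN.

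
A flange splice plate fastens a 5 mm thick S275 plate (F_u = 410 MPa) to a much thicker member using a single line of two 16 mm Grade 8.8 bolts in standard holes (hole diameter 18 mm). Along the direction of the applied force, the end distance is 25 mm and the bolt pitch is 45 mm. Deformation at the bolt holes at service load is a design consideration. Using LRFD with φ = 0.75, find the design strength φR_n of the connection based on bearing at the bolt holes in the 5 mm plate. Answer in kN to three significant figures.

Per bolt r_n = 1.2 l_c t F_u ≤ 2.4 d t F_u; upper limit = 2.4 × 16 × 5 × 410 / 1000 = 78.72 kN.
Edge bolt: l_c = 25 − 18/2 = 16 mm → 1.2 × 16 × 5 × 410 / 1000 = 39.36 → r_n = 39.36 kN.
Interior bolts: l_c = 45 − 18 = 27 mm → 1.2 × 27 × 5 × 410 / 1000 = 66.42 → r_n = 66.42 kN.
R_n = 1 × 39.36 + 1 × 66.42 = 105.8 kN.
Design strength φR_n = 0.75 × 105.8 = 79.3 kN.

79.3 kN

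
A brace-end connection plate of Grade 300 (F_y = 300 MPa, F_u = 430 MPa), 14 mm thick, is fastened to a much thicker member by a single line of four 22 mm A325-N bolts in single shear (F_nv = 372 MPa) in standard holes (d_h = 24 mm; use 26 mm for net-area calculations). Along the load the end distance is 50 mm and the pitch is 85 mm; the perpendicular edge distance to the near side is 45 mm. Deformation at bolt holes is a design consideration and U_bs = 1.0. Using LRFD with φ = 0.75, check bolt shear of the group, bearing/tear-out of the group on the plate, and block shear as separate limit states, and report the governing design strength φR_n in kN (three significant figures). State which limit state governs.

424 kN (bolt shear governs)

Bolt shear: A_b = π·22²/4 = 380.1 mm²; R_n = 372 × 380.1 × 4 × 1 / 1000 = 565.6 kN → 0.75 × 565.6 = 424 kN.
Bearing: edge l_c = 38, r_n = 274.5 kN; interior l_c = 61, r_n = 317.9 kN; R_n = 274.5 + 3·317.9 = 1228 kN → 921 kN.
Block shear: A_gv = 4270, A_nv = 2996, A_nt = 448 mm²; R_n = min(0.6F_uA_nv, 0.6F_yA_gv) + U_bs·F_u·A_nt = 961.2 kN → 721 kN.
Bolt shear governs: 424 kN.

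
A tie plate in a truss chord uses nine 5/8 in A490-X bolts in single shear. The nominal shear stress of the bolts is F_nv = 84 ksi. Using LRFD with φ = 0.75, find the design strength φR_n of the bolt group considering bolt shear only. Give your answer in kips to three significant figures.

A_b = π × 0.625² / 4 = 0.3068 in².
R_n = F_nv · A_b · n · n_s = 84 × 0.3068 × 9 × 1 = 231.9 kips.
Design strength φR_n = 0.75 × 231.9 = 174 kips.

174 kips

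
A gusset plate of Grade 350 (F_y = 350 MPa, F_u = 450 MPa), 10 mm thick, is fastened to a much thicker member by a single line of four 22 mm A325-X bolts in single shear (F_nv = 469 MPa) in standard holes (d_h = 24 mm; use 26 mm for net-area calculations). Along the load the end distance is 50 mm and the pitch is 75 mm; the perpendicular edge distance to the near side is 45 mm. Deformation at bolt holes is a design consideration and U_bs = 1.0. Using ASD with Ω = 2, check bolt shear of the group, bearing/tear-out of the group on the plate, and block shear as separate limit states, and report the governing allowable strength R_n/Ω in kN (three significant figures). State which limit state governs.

Bolt shear: A_b = π·22²/4 = 380.1 mm²; R_n = 469 × 380.1 × 4 × 1 / 1000 = 713.1 kN → 713.1 / 2 = 357 kN.
Bearing: edge l_c = 38, r_n = 205.2 kN; interior l_c = 51, r_n = 237.6 kN; R_n = 205.2 + 3·237.6 = 918 kN → 459 kN.
Block shear: A_gv = 2750, A_nv = 1840, A_nt = 320 mm²; R_n = min(0.6F_uA_nv, 0.6F_yA_gv) + U_bs·F_u·A_nt = 640.8 kN → 320 kN.
Block shear governs: 320 kN.

320 kN (block shear governs)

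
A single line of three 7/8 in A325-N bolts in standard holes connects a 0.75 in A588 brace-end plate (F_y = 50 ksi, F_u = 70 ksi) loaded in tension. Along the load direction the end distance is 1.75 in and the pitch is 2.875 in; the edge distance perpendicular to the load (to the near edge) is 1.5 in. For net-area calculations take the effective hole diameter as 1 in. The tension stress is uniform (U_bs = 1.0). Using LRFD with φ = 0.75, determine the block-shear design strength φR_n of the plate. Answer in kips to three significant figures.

158 kips

Shear plane L_v = 1.75 + 2·2.875 = 7.5 in; A_gv = 7.5 × 0.75 = 5.625 in².
A_nv = (7.5 − 2.5·1) × 0.75 = 3.75 in².
A_nt = (1.5 − 0.5·1) × 0.75 = 0.75 in².
0.6 F_u A_nv = 157.5 kips; 0.6 F_y A_gv = 168.8 kips → shear rupture governs the shear term.
R_n = 157.5 + 1.0 × 70 × 0.75 = 210 kips.
Design strength φR_n = 0.75 × 210 = 158 kips.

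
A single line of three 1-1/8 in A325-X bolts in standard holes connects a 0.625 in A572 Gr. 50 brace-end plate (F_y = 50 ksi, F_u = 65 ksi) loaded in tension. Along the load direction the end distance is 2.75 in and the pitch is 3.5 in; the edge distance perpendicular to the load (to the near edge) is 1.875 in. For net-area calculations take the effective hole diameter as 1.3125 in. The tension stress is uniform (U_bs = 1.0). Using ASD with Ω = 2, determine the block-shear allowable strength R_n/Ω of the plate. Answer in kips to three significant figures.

Shear plane L_v = 2.75 + 2·3.5 = 9.75 in; A_gv = 9.75 × 0.625 = 6.094 in².
A_nv = (9.75 − 2.5·1.3125) × 0.625 = 4.043 in².
A_nt = (1.875 − 0.5·1.3125) × 0.625 = 0.7617 in².
0.6 F_u A_nv = 157.7 kips; 0.6 F_y A_gv = 182.8 kips → shear rupture governs the shear term.
R_n = 157.7 + 1.0 × 65 × 0.7617 = 207.2 kips.
Allowable strength R_n/Ω = 207.2 / 2 = 104 kips.

104 kips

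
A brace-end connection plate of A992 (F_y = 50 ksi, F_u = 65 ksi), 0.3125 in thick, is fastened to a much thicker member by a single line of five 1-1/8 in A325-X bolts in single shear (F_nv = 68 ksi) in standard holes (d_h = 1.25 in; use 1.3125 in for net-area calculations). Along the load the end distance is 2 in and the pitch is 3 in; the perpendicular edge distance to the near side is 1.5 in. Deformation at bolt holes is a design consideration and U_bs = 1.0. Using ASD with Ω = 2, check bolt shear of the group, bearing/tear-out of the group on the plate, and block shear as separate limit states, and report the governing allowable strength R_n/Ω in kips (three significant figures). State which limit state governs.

Bolt shear: A_b = π·1.125²/4 = 0.994 in²; R_n = 68 × 0.994 × 5 × 1 = 338 kips → 338 / 2 = 169 kips.
Bearing: edge l_c = 1.375, r_n = 33.52 kips; interior l_c = 1.75, r_n = 42.66 kips; R_n = 33.52 + 4·42.66 = 204.1 kips → 102 kips.
Block shear: A_gv = 4.375, A_nv = 2.529, A_nt = 0.2637 in²; R_n = min(0.6F_uA_nv, 0.6F_yA_gv) + U_bs·F_u·A_nt = 115.8 kips → 57.9 kips.
Block shear governs: 57.9 kips.

57.9 kips (block shear governs)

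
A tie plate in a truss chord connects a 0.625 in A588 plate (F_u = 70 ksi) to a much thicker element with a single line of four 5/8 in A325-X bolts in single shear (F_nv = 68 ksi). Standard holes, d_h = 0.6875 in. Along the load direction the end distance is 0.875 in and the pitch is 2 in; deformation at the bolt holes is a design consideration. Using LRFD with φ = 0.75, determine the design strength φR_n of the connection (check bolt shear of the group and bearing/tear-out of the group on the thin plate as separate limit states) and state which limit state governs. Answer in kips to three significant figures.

Bolt shear: A_b = π·0.625²/4 = 0.3068 in²; R_n = 68 × 0.3068 × 4 × 1 = 83.45 kips → 0.75 × 83.45 = 62.6 kips.
Bearing (1.2 l_c t F_u ≤ 2.4 d t F_u): upper limit = 2.4·0.625·0.625·70 = 65.62 kips.
  Edge l_c = 0.875 − 0.6875/2 = 0.5312 → r_n = 27.89 kips; interior l_c = 2 − 0.6875 = 1.312 → r_n = 65.62 kips.
  R_n,bearing = 1·27.89 + 3·65.62 = 224.8 kips → 0.75 × 224.8 = 169 kips.
Bolt shear governs: 62.6 kips.

62.6 kips (bolt shear governs)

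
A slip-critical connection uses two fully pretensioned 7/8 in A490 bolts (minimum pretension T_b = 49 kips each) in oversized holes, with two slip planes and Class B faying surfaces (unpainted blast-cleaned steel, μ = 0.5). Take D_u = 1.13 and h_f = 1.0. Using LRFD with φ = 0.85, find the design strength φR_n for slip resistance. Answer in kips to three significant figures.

94.1 kips

R_n = μ · D_u · h_f · T_b · n_s · n_b = 0.5 × 1.13 × 1.0 × 49 × 2 × 2 = 110.7 kips.
Design strength φR_n = 0.85 × 110.7 = 94.1 kips.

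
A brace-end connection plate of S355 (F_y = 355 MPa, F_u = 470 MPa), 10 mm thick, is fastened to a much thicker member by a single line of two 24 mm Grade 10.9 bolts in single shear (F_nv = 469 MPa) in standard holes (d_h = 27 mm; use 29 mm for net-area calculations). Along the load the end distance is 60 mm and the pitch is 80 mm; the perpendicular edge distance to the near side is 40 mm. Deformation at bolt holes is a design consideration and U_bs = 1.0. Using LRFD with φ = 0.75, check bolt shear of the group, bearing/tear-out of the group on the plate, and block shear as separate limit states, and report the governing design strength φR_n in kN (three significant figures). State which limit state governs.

294 kN (block shear governs)

Bolt shear: A_b = π·24²/4 = 452.4 mm²; R_n = 469 × 452.4 × 2 × 1 / 1000 = 424.3 kN → 0.75 × 424.3 = 318 kN.
Bearing: edge l_c = 46.5, r_n = 262.3 kN; interior l_c = 53, r_n = 270.7 kN; R_n = 262.3 + 1·270.7 = 533 kN → 400 kN.
Block shear: A_gv = 1400, A_nv = 965, A_nt = 255 mm²; R_n = min(0.6F_uA_nv, 0.6F_yA_gv) + U_bs·F_u·A_nt = 392 kN → 294 kN.
Block shear governs: 294 kN.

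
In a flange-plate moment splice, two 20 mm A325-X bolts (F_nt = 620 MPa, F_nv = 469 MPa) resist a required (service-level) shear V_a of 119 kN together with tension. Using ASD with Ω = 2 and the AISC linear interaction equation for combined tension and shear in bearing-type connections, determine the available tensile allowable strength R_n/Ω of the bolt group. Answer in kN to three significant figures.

A_b = π·20²/4 = 314.2 mm²; f_rv = 119 × 1000 / (2 × 314.2) = 189.4 MPa.
F'_nt = 1.3 F_nt − (Ω F_nt / F_nv) f_rv = 1.3·620 − (2·620/469)·189.4 = 305.3 MPa, capped at F_nt → F'_nt = 305.3 MPa.
R_n = F'_nt · A_b · n = 305.3 × 314.2 × 2 / 1000 = 191.8 kN.
Allowable strength R_n/Ω = 191.8 / 2 = 95.9 kN.

95.9 kN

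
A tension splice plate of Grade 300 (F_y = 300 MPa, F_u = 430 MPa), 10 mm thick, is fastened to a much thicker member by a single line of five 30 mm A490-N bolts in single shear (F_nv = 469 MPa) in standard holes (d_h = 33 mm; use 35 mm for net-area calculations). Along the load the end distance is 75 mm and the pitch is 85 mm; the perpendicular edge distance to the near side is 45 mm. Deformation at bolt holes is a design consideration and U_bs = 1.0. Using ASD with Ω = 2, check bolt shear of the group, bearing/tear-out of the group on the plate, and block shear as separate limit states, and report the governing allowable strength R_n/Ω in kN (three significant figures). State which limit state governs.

391 kN (block shear governs)

Bolt shear: A_b = π·30²/4 = 706.9 mm²; R_n = 469 × 706.9 × 5 × 1 / 1000 = 1658 kN → 1658 / 2 = 829 kN.
Bearing: edge l_c = 58.5, r_n = 301.9 kN; interior l_c = 52, r_n = 268.3 kN; R_n = 301.9 + 4·268.3 = 1375 kN → 688 kN.
Block shear: A_gv = 4150, A_nv = 2575, A_nt = 275 mm²; R_n = min(0.6F_uA_nv, 0.6F_yA_gv) + U_bs·F_u·A_nt = 782.6 kN → 391 kN.
Block shear governs: 391 kN.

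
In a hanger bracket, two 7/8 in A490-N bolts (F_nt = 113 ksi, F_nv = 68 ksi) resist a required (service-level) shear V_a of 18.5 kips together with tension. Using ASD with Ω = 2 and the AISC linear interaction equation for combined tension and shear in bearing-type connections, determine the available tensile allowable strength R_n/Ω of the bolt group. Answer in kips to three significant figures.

57.6 kips

A_b = π·0.875²/4 = 0.6013 in²; f_rv = 18.5 / (2 × 0.6013) = 15.38 ksi.
F'_nt = 1.3 F_nt − (Ω F_nt / F_nv) f_rv = 1.3·113 − (2·113/68)·15.38 = 95.77 ksi, capped at F_nt → F'_nt = 95.77 ksi.
R_n = F'_nt · A_b · n = 95.77 × 0.6013 × 2 = 115.2 kips.
Allowable strength R_n/Ω = 115.2 / 2 = 57.6 kips.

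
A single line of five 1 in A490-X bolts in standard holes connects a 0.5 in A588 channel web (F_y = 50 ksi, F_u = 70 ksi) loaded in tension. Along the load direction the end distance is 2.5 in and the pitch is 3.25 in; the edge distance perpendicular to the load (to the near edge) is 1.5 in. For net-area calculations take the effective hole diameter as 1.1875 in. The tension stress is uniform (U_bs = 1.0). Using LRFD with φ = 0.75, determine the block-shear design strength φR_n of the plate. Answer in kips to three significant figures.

Shear plane L_v = 2.5 + 4·3.25 = 15.5 in; A_gv = 15.5 × 0.5 = 7.75 in².
A_nv = (15.5 − 4.5·1.1875) × 0.5 = 5.078 in².
A_nt = (1.5 − 0.5·1.1875) × 0.5 = 0.4531 in².
0.6 F_u A_nv = 213.3 kips; 0.6 F_y A_gv = 232.5 kips → shear rupture governs the shear term.
R_n = 213.3 + 1.0 × 70 × 0.4531 = 245 kips.
Design strength φR_n = 0.75 × 245 = 184 kips.

184 kips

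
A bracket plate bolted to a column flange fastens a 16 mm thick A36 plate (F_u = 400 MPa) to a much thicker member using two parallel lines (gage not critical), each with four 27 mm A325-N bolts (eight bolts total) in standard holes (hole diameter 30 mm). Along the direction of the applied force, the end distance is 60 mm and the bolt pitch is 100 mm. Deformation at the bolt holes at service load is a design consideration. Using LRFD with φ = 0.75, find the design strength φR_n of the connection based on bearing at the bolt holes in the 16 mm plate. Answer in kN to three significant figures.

2380 kN

Per bolt r_n = 1.2 l_c t F_u ≤ 2.4 d t F_u; upper limit = 2.4 × 27 × 16 × 400 / 1000 = 414.7 kN.
Edge bolt: l_c = 60 − 30/2 = 45 mm → 1.2 × 45 × 16 × 400 / 1000 = 345.6 → r_n = 345.6 kN.
Interior bolts: l_c = 100 − 30 = 70 mm → 1.2 × 70 × 16 × 400 / 1000 = 537.6 → r_n = 414.7 kN.
R_n = 2 × 345.6 + 6 × 414.7 = 3180 kN.
Design strength φR_n = 0.75 × 3180 = 2380 kN.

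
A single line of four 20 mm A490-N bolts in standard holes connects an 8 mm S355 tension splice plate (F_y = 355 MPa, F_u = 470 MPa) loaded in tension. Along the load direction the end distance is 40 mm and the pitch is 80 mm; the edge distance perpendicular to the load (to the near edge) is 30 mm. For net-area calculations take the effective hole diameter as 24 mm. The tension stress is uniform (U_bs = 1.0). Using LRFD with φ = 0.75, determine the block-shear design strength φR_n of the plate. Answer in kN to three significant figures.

Shear plane L_v = 40 + 3·80 = 280 mm; A_gv = 280 × 8 = 2240 mm².
A_nv = (280 − 3.5·24) × 8 = 1568 mm².
A_nt = (30 − 0.5·24) × 8 = 144 mm².
0.6 F_u A_nv = 442.2 kN; 0.6 F_y A_gv = 477.1 kN → shear rupture governs the shear term.
R_n = 442.2 + 1.0 × 470 × 144 / 1000 = 509.9 kN.
Design strength φR_n = 0.75 × 509.9 = 382 kN.

382 kN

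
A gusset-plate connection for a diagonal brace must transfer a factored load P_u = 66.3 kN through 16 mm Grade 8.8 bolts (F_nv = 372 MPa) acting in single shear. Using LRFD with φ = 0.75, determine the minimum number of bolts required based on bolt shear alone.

A_b = π·16²/4 = 201.1 mm².
Per-bolt design strength φR_n = 0.75 × 372 × 201.1 × 1 / 1000 = 56.1 kN.
n ≥ 66.3 / 56.1 = 1.182 → use 2 bolts.

2 bolts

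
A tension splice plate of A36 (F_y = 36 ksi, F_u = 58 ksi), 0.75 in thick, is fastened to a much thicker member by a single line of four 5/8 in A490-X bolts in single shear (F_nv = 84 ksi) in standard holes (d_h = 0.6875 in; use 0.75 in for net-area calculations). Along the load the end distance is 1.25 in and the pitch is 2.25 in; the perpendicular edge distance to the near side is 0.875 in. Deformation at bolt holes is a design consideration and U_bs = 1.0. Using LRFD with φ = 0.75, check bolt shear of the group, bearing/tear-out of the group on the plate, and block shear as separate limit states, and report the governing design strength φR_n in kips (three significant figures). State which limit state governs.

77.3 kips (bolt shear governs)

Bolt shear: A_b = π·0.625²/4 = 0.3068 in²; R_n = 84 × 0.3068 × 4 × 1 = 103.1 kips → 0.75 × 103.1 = 77.3 kips.
Bearing: edge l_c = 0.9062, r_n = 47.31 kips; interior l_c = 1.562, r_n = 65.25 kips; R_n = 47.31 + 3·65.25 = 243.1 kips → 182 kips.
Block shear: A_gv = 6, A_nv = 4.031, A_nt = 0.375 in²; R_n = min(0.6F_uA_nv, 0.6F_yA_gv) + U_bs·F_u·A_nt = 151.3 kips → 114 kips.
Bolt shear governs: 77.3 kips.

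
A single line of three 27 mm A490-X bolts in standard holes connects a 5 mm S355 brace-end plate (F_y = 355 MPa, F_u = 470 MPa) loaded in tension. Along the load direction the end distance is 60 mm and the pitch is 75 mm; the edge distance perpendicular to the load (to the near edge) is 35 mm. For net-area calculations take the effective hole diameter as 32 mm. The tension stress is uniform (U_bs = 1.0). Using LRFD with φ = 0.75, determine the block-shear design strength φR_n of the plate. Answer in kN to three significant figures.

Shear plane L_v = 60 + 2·75 = 210 mm; A_gv = 210 × 5 = 1050 mm².
A_nv = (210 − 2.5·32) × 5 = 650 mm².
A_nt = (35 − 0.5·32) × 5 = 95 mm².
0.6 F_u A_nv = 183.3 kN; 0.6 F_y A_gv = 223.7 kN → shear rupture governs the shear term.
R_n = 183.3 + 1.0 × 470 × 95 / 1000 = 228 kN.
Design strength φR_n = 0.75 × 228 = 171 kN.

171 kN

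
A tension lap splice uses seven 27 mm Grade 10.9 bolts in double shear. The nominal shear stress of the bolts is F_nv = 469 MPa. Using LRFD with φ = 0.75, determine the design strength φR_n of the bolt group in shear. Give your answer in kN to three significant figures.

2820 kN

A_b = π × 27² / 4 = 572.6 mm².
R_n = F_nv · A_b · n · n_s = 469 × 572.6 × 7 × 2 / 1000 = 3759 kN.
Design strength φR_n = 0.75 × 3759 = 2820 kN.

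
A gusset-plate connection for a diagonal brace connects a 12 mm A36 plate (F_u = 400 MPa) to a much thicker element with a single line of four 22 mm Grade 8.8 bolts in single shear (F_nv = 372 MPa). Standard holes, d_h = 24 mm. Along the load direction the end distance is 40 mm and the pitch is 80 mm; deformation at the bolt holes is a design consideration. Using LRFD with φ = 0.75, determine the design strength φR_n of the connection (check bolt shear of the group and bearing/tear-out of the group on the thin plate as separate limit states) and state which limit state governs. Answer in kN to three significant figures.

Bolt shear: A_b = π·22²/4 = 380.1 mm²; R_n = 372 × 380.1 × 4 × 1 / 1000 = 565.6 kN → 0.75 × 565.6 = 424 kN.
Bearing (1.2 l_c t F_u ≤ 2.4 d t F_u): upper limit = 2.4·22·12·400 / 1000 = 253.4 kN.
  Edge l_c = 40 − 24/2 = 28 → r_n = 161.3 kN; interior l_c = 80 − 24 = 56 → r_n = 253.4 kN.
  R_n,bearing = 1·161.3 + 3·253.4 = 921.6 kN → 0.75 × 921.6 = 691 kN.
Bolt shear governs: 424 kN.

424 kN (bolt shear governs)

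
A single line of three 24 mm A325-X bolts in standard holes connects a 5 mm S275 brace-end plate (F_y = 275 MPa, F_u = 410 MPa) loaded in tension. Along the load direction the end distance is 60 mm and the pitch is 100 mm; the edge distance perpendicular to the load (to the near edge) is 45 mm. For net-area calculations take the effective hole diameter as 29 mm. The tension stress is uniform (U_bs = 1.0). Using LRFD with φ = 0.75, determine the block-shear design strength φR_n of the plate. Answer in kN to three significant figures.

208 kN

Shear plane L_v = 60 + 2·100 = 260 mm; A_gv = 260 × 5 = 1300 mm².
A_nv = (260 − 2.5·29) × 5 = 937.5 mm².
A_nt = (45 − 0.5·29) × 5 = 152.5 mm².
0.6 F_u A_nv = 230.6 kN; 0.6 F_y A_gv = 214.5 kN → shear yielding governs the shear term.
R_n = 214.5 + 1.0 × 410 × 152.5 / 1000 = 277 kN.
Design strength φR_n = 0.75 × 277 = 208 kN.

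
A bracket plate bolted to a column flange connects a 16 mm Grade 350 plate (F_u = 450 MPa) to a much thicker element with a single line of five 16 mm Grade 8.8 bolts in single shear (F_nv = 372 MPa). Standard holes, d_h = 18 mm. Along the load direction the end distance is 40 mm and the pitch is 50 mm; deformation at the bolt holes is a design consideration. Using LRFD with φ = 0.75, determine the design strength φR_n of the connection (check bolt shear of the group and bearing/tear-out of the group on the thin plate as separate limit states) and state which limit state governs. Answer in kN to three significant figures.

280 kN (bolt shear governs)

Bolt shear: A_b = π·16²/4 = 201.1 mm²; R_n = 372 × 201.1 × 5 × 1 / 1000 = 374 kN → 0.75 × 374 = 280 kN.
Bearing (1.2 l_c t F_u ≤ 2.4 d t F_u): upper limit = 2.4·16·16·450 / 1000 = 276.5 kN.
  Edge l_c = 40 − 18/2 = 31 → r_n = 267.8 kN; interior l_c = 50 − 18 = 32 → r_n = 276.5 kN.
  R_n,bearing = 1·267.8 + 4·276.5 = 1374 kN → 0.75 × 1374 = 1030 kN.
Bolt shear governs: 280 kN.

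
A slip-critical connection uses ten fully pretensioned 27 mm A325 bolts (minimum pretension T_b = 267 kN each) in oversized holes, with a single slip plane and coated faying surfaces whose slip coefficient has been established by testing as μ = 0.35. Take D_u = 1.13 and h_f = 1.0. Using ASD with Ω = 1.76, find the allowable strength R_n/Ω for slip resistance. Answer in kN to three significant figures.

R_n = μ · D_u · h_f · T_b · n_s · n_b = 0.35 × 1.13 × 1.0 × 267 × 1 × 10 = 1056 kN.
Allowable strength R_n/Ω = 1056 / 1.76 = 600 kN.

600 kN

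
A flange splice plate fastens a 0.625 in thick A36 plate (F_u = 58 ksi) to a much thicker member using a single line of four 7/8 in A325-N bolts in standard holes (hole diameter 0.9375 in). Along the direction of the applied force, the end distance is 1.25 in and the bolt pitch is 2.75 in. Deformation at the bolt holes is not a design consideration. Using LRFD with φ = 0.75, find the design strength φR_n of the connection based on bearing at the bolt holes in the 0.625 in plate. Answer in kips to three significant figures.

246 kips

Per bolt r_n = 1.5 l_c t F_u ≤ 3.0 d t F_u; upper limit = 3.0 × 0.875 × 0.625 × 58 = 95.16 kips.
Edge bolt: l_c = 1.25 − 0.9375/2 = 0.7812 in → 1.5 × 0.7812 × 0.625 × 58 = 42.48 → r_n = 42.48 kips.
Interior bolts: l_c = 2.75 − 0.9375 = 1.812 in → 1.5 × 1.812 × 0.625 × 58 = 98.55 → r_n = 95.16 kips.
R_n = 1 × 42.48 + 3 × 95.16 = 327.9 kips.
Design strength φR_n = 0.75 × 327.9 = 246 kips.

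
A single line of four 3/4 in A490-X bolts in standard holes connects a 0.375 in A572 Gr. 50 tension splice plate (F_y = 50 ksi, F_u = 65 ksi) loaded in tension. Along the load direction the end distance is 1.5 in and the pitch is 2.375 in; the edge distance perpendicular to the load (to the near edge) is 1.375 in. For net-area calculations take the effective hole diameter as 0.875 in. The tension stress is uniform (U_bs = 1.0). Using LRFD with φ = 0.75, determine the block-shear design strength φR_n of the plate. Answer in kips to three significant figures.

78.2 kips

Shear plane L_v = 1.5 + 3·2.375 = 8.625 in; A_gv = 8.625 × 0.375 = 3.234 in².
A_nv = (8.625 − 3.5·0.875) × 0.375 = 2.086 in².
A_nt = (1.375 − 0.5·0.875) × 0.375 = 0.3516 in².
0.6 F_u A_nv = 81.35 kips; 0.6 F_y A_gv = 97.03 kips → shear rupture governs the shear term.
R_n = 81.35 + 1.0 × 65 × 0.3516 = 104.2 kips.
Design strength φR_n = 0.75 × 104.2 = 78.2 kips.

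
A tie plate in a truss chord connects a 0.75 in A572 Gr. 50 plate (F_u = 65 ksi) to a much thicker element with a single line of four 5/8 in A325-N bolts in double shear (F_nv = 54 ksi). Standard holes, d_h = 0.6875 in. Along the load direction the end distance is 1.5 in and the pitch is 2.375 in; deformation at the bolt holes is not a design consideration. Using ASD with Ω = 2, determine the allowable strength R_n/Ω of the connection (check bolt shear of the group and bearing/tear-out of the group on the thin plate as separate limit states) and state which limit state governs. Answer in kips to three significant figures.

66.3 kips (bolt shear governs)

Bolt shear: A_b = π·0.625²/4 = 0.3068 in²; R_n = 54 × 0.3068 × 4 × 2 = 132.5 kips → 132.5 / 2 = 66.3 kips.
Bearing (1.5 l_c t F_u ≤ 3.0 d t F_u): upper limit = 3.0·0.625·0.75·65 = 91.41 kips.
  Edge l_c = 1.5 − 0.6875/2 = 1.156 → r_n = 84.55 kips; interior l_c = 2.375 − 0.6875 = 1.688 → r_n = 91.41 kips.
  R_n,bearing = 1·84.55 + 3·91.41 = 358.8 kips → 358.8 / 2 = 179 kips.
Bolt shear governs: 66.3 kips.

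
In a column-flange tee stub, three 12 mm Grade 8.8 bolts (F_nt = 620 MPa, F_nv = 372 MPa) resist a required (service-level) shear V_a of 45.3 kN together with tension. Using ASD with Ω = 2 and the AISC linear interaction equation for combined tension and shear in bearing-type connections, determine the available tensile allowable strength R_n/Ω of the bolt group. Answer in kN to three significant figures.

A_b = π·12²/4 = 113.1 mm²; f_rv = 45.3 × 1000 / (3 × 113.1) = 133.5 MPa.
F'_nt = 1.3 F_nt − (Ω F_nt / F_nv) f_rv = 1.3·620 − (2·620/372)·133.5 = 361 MPa, capped at F_nt → F'_nt = 361 MPa.
R_n = F'_nt · A_b · n = 361 × 113.1 × 3 / 1000 = 122.5 kN.
Allowable strength R_n/Ω = 122.5 / 2 = 61.2 kN.

61.2 kN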